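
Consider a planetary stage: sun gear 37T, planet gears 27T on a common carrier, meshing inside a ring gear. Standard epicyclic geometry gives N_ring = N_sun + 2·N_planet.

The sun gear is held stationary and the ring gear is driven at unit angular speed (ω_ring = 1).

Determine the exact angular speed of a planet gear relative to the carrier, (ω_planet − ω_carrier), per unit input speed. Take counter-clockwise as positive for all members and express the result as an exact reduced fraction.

N_ring = 37 + 2·27 = 91
37(ω_s−ω_c) = −91(ω_r−ω_c),  ω_s=0, ω_r=1
37(0−ω_c) = −91(1−ω_c)  ⇒  128ω_c = 91  ⇒  ω_c = 91/128
sun–planet: 37·(0−91/128) = −27·(ω_p−ω_c)  ⇒  ω_p−ω_c = −(37/27)·(-91/128) = 3367/3456

3367/3456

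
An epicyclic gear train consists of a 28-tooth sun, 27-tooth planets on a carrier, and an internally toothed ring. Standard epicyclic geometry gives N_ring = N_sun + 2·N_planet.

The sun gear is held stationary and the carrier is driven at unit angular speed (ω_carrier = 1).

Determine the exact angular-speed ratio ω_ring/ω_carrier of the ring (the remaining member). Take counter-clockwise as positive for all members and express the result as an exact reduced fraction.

N_ring = 28 + 2·27 = 82
28(ω_s−ω_c) = −82(ω_r−ω_c),  ω_s=0, ω_c=1
ω_r = 1 − (28/82)(0−1) = 55/41
ω_r/ω_c = 55/41

55/41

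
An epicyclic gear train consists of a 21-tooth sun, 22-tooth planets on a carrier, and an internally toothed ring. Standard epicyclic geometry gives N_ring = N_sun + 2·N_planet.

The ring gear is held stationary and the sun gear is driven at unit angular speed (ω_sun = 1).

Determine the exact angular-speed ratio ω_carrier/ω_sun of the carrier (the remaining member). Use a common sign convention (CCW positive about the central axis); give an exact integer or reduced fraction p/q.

N_ring = 21 + 2·22 = 65
21(ω_s−ω_c) = −65(ω_r−ω_c),  ω_r=0, ω_s=1
21(1−ω_c) = −65(0−ω_c)  ⇒  86ω_c = 21  ⇒  ω_c = 21/86
ω_c/ω_s = 21/86

21/86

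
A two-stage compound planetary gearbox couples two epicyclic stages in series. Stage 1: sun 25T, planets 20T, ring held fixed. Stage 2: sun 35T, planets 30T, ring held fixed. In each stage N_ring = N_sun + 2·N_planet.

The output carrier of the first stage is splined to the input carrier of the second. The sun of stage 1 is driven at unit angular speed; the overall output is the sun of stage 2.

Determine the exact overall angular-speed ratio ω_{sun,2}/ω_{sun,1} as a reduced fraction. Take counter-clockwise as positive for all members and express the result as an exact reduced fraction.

65/63

Stage 1: N_ring = 25 + 2·20 = 65
Stage 1: 25(ω_s−ω_c) = −65(ω_r−ω_c),  ω_r=0, ω_s=1
Stage 1: 25(1−ω_c) = −65(0−ω_c)  ⇒  90ω_c = 25  ⇒  ω_c = 5/18
  ⇒ ω_c¹/ω_s¹ = 5/18
Stage 2: N_ring = 35 + 2·30 = 95
Stage 2: 35(ω_s−ω_c) = −95(ω_r−ω_c),  ω_r=0, ω_c=1
Stage 2: ω_s = 1 − (95/35)(0−1) = 26/7
  ⇒ ω_s²/ω_c² = 26/7
Coupling ω_c² = ω_c¹ ⇒ overall = 5/18 × 26/7 = 65/63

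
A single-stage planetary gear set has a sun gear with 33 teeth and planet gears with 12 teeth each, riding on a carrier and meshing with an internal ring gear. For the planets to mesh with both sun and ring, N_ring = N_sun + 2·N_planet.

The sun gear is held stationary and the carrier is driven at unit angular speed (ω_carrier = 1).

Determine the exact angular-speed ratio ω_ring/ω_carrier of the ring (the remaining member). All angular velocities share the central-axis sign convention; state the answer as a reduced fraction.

30/19

N_ring = 33 + 2·12 = 57
33(ω_s−ω_c) = −57(ω_r−ω_c),  ω_s=0, ω_c=1
ω_r = 1 − (33/57)(0−1) = 30/19
ω_r/ω_c = 30/19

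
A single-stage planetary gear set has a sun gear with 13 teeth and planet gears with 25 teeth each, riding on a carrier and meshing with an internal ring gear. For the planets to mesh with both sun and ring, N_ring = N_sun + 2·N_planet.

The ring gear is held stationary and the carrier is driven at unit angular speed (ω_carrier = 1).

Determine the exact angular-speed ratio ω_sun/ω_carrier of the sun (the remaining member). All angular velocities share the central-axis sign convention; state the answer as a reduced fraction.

N_ring = 13 + 2·25 = 63
13(ω_s−ω_c) = −63(ω_r−ω_c),  ω_r=0, ω_c=1
ω_s = 1 − (63/13)(0−1) = 76/13
ω_s/ω_c = 76/13

76/13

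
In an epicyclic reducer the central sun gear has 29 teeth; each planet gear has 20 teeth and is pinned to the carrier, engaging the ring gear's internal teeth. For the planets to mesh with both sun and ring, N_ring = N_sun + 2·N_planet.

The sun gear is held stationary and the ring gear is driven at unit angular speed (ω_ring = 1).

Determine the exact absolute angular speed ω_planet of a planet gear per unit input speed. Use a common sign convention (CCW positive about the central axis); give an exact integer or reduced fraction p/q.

69/40

N_ring = 29 + 2·20 = 69
29(ω_s−ω_c) = −69(ω_r−ω_c),  ω_s=0, ω_r=1
29(0−ω_c) = −69(1−ω_c)  ⇒  98ω_c = 69  ⇒  ω_c = 69/98
sun–planet: 29·(0−69/98) = −20·(ω_p−ω_c)  ⇒  ω_p−ω_c = −(29/20)·(-69/98) = 2001/1960
ω_p = 69/98 + 2001/1960 = 69/40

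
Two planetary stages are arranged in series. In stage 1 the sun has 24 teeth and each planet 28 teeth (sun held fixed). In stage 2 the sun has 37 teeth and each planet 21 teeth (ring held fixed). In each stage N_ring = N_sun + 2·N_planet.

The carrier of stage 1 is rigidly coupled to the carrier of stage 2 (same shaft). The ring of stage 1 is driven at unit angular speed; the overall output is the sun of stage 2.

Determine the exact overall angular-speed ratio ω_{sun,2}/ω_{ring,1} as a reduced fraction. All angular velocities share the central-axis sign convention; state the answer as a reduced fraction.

1160/481

Stage 1: N_ring = 24 + 2·28 = 80
Stage 1: 24(ω_s−ω_c) = −80(ω_r−ω_c),  ω_s=0, ω_r=1
Stage 1: 24(0−ω_c) = −80(1−ω_c)  ⇒  104ω_c = 80  ⇒  ω_c = 10/13
  ⇒ ω_c¹/ω_r¹ = 10/13
Stage 2: N_ring = 37 + 2·21 = 79
Stage 2: 37(ω_s−ω_c) = −79(ω_r−ω_c),  ω_r=0, ω_c=1
Stage 2: ω_s = 1 − (79/37)(0−1) = 116/37
  ⇒ ω_s²/ω_c² = 116/37
Coupling ω_c² = ω_c¹ ⇒ overall = 10/13 × 116/37 = 1160/481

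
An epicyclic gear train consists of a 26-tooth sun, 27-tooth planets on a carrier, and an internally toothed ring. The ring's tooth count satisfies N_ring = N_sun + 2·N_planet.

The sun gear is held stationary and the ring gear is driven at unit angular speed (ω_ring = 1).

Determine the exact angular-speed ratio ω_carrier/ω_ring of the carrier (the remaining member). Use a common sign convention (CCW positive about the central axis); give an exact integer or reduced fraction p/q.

40/53

N_ring = 26 + 2·27 = 80
26(ω_s−ω_c) = −80(ω_r−ω_c),  ω_s=0, ω_r=1
26(0−ω_c) = −80(1−ω_c)  ⇒  106ω_c = 80  ⇒  ω_c = 40/53
ω_c/ω_r = 40/53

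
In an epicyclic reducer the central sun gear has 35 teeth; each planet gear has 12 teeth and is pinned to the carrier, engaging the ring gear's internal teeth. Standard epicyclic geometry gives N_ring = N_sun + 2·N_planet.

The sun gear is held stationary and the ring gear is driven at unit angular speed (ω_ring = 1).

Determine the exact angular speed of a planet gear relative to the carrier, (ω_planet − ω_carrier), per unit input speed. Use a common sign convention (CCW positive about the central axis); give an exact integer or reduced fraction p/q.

2065/1128

N_ring = 35 + 2·12 = 59
35(ω_s−ω_c) = −59(ω_r−ω_c),  ω_s=0, ω_r=1
35(0−ω_c) = −59(1−ω_c)  ⇒  94ω_c = 59  ⇒  ω_c = 59/94
sun–planet: 35·(0−59/94) = −12·(ω_p−ω_c)  ⇒  ω_p−ω_c = −(35/12)·(-59/94) = 2065/1128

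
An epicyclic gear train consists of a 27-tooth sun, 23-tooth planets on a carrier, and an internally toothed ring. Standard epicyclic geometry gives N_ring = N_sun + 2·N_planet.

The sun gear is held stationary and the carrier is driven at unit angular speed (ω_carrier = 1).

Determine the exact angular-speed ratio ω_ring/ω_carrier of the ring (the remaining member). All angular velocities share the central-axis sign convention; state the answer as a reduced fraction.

N_ring = 27 + 2·23 = 73
27(ω_s−ω_c) = −73(ω_r−ω_c),  ω_s=0, ω_c=1
ω_r = 1 − (27/73)(0−1) = 100/73
ω_r/ω_c = 100/73

100/73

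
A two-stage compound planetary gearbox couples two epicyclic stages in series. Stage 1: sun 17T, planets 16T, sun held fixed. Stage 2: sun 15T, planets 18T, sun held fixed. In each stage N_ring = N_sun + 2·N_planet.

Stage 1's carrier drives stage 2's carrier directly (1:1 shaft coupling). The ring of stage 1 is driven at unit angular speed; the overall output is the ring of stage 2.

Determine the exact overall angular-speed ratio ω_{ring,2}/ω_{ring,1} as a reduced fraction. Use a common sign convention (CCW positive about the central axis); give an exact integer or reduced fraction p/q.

Stage 1: N_ring = 17 + 2·16 = 49
Stage 1: 17(ω_s−ω_c) = −49(ω_r−ω_c),  ω_s=0, ω_r=1
Stage 1: 17(0−ω_c) = −49(1−ω_c)  ⇒  66ω_c = 49  ⇒  ω_c = 49/66
  ⇒ ω_c¹/ω_r¹ = 49/66
Stage 2: N_ring = 15 + 2·18 = 51
Stage 2: 15(ω_s−ω_c) = −51(ω_r−ω_c),  ω_s=0, ω_c=1
Stage 2: ω_r = 1 − (15/51)(0−1) = 22/17
  ⇒ ω_r²/ω_c² = 22/17
Coupling ω_c² = ω_c¹ ⇒ overall = 49/66 × 22/17 = 49/51

49/51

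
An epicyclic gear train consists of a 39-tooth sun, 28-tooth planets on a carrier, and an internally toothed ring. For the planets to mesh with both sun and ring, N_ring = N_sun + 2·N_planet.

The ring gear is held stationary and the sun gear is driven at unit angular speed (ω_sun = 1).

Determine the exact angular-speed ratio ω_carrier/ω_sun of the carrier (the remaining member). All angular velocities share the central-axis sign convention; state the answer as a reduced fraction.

39/134

N_ring = 39 + 2·28 = 95
39(ω_s−ω_c) = −95(ω_r−ω_c),  ω_r=0, ω_s=1
39(1−ω_c) = −95(0−ω_c)  ⇒  134ω_c = 39  ⇒  ω_c = 39/134
ω_c/ω_s = 39/134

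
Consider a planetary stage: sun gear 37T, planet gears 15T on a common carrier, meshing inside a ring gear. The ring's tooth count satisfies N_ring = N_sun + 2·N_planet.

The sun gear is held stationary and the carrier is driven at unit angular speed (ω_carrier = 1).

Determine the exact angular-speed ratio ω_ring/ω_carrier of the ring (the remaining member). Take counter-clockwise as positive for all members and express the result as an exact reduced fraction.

104/67

N_ring = 37 + 2·15 = 67
37(ω_s−ω_c) = −67(ω_r−ω_c),  ω_s=0, ω_c=1
ω_r = 1 − (37/67)(0−1) = 104/67
ω_r/ω_c = 104/67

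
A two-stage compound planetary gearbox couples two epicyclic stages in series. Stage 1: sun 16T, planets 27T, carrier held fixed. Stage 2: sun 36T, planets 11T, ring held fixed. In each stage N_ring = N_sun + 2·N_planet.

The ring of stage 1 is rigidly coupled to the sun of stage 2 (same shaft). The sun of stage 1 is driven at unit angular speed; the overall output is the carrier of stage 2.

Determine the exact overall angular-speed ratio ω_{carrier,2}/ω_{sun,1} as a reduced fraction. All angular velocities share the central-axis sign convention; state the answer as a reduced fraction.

-144/1645

Stage 1: N_ring = 16 + 2·27 = 70
Stage 1: 16(ω_s−ω_c) = −70(ω_r−ω_c),  ω_c=0, ω_s=1
Stage 1: ω_r = 0 − (16/70)(1−0) = -8/35
  ⇒ ω_r¹/ω_s¹ = -8/35
Stage 2: N_ring = 36 + 2·11 = 58
Stage 2: 36(ω_s−ω_c) = −58(ω_r−ω_c),  ω_r=0, ω_s=1
Stage 2: 36(1−ω_c) = −58(0−ω_c)  ⇒  94ω_c = 36  ⇒  ω_c = 18/47
  ⇒ ω_c²/ω_s² = 18/47
Coupling ω_s² = ω_r¹ ⇒ overall = -8/35 × 18/47 = -144/1645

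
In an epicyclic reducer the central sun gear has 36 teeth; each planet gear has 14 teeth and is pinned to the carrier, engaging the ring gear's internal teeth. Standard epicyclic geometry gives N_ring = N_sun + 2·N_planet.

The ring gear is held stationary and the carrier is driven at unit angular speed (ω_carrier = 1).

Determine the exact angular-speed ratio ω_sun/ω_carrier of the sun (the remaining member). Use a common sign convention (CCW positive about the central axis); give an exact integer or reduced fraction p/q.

N_ring = 36 + 2·14 = 64
36(ω_s−ω_c) = −64(ω_r−ω_c),  ω_r=0, ω_c=1
ω_s = 1 − (64/36)(0−1) = 25/9
ω_s/ω_c = 25/9

25/9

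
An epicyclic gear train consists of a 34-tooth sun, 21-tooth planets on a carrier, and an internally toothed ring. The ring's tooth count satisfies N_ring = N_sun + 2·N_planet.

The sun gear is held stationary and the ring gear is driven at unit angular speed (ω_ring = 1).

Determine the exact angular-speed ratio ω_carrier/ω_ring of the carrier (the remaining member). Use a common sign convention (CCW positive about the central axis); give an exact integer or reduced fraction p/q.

38/55

N_ring = 34 + 2·21 = 76
34(ω_s−ω_c) = −76(ω_r−ω_c),  ω_s=0, ω_r=1
34(0−ω_c) = −76(1−ω_c)  ⇒  110ω_c = 76  ⇒  ω_c = 38/55
ω_c/ω_r = 38/55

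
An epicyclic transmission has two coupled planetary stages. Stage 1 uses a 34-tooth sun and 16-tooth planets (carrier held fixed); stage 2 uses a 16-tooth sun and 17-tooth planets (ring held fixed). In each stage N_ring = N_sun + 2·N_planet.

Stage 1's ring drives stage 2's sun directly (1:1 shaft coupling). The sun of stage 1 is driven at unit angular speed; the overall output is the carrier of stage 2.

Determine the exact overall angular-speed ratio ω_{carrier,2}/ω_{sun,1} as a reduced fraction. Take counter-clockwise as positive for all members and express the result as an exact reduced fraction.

-136/1089

Stage 1: N_ring = 34 + 2·16 = 66
Stage 1: 34(ω_s−ω_c) = −66(ω_r−ω_c),  ω_c=0, ω_s=1
Stage 1: ω_r = 0 − (34/66)(1−0) = -17/33
  ⇒ ω_r¹/ω_s¹ = -17/33
Stage 2: N_ring = 16 + 2·17 = 50
Stage 2: 16(ω_s−ω_c) = −50(ω_r−ω_c),  ω_r=0, ω_s=1
Stage 2: 16(1−ω_c) = −50(0−ω_c)  ⇒  66ω_c = 16  ⇒  ω_c = 8/33
  ⇒ ω_c²/ω_s² = 8/33
Coupling ω_s² = ω_r¹ ⇒ overall = -17/33 × 8/33 = -136/1089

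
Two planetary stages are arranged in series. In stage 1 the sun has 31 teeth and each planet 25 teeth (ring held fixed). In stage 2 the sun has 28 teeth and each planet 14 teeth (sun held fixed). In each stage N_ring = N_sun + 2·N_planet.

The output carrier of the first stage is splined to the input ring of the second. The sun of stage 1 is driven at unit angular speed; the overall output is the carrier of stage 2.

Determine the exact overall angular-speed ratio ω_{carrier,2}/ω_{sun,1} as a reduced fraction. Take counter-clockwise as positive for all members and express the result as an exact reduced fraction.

31/168

Stage 1: N_ring = 31 + 2·25 = 81
Stage 1: 31(ω_s−ω_c) = −81(ω_r−ω_c),  ω_r=0, ω_s=1
Stage 1: 31(1−ω_c) = −81(0−ω_c)  ⇒  112ω_c = 31  ⇒  ω_c = 31/112
  ⇒ ω_c¹/ω_s¹ = 31/112
Stage 2: N_ring = 28 + 2·14 = 56
Stage 2: 28(ω_s−ω_c) = −56(ω_r−ω_c),  ω_s=0, ω_r=1
Stage 2: 28(0−ω_c) = −56(1−ω_c)  ⇒  84ω_c = 56  ⇒  ω_c = 2/3
  ⇒ ω_c²/ω_r² = 2/3
Coupling ω_r² = ω_c¹ ⇒ overall = 31/112 × 2/3 = 31/168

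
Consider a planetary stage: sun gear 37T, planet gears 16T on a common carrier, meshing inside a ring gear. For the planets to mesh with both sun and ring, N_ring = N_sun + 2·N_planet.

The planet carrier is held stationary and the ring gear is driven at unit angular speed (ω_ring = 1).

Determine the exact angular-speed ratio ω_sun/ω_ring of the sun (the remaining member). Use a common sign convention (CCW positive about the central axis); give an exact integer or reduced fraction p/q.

N_ring = 37 + 2·16 = 69
37(ω_s−ω_c) = −69(ω_r−ω_c),  ω_c=0, ω_r=1
ω_s = 0 − (69/37)(1−0) = -69/37
ω_s/ω_r = -69/37

-69/37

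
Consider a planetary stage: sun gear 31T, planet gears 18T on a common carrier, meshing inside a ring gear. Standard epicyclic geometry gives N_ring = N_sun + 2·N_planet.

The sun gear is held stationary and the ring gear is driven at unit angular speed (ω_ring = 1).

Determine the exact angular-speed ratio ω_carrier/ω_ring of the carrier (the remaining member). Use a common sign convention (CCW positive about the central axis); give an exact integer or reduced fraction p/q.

N_ring = 31 + 2·18 = 67
31(ω_s−ω_c) = −67(ω_r−ω_c),  ω_s=0, ω_r=1
31(0−ω_c) = −67(1−ω_c)  ⇒  98ω_c = 67  ⇒  ω_c = 67/98
ω_c/ω_r = 67/98

67/98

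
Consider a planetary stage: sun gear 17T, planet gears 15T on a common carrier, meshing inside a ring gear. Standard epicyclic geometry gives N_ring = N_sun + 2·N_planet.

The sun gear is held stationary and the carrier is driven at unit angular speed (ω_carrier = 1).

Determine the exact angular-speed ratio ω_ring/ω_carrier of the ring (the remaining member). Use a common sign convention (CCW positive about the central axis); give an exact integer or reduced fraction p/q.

N_ring = 17 + 2·15 = 47
17(ω_s−ω_c) = −47(ω_r−ω_c),  ω_s=0, ω_c=1
ω_r = 1 − (17/47)(0−1) = 64/47
ω_r/ω_c = 64/47

64/47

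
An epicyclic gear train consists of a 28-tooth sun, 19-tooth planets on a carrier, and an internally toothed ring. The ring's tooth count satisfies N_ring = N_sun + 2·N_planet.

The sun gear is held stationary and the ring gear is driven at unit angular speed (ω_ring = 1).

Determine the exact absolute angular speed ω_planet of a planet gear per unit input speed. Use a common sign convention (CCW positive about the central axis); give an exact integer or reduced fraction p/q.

33/19

N_ring = 28 + 2·19 = 66
28(ω_s−ω_c) = −66(ω_r−ω_c),  ω_s=0, ω_r=1
28(0−ω_c) = −66(1−ω_c)  ⇒  94ω_c = 66  ⇒  ω_c = 33/47
sun–planet: 28·(0−33/47) = −19·(ω_p−ω_c)  ⇒  ω_p−ω_c = −(28/19)·(-33/47) = 924/893
ω_p = 33/47 + 924/893 = 33/19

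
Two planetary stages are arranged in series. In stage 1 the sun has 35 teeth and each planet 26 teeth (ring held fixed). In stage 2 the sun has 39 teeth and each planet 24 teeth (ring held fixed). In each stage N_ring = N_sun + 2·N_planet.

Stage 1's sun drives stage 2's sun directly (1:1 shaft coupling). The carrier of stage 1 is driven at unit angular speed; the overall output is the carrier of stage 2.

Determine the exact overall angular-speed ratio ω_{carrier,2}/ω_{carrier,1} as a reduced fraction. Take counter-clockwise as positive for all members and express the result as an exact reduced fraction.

793/735

Stage 1: N_ring = 35 + 2·26 = 87
Stage 1: 35(ω_s−ω_c) = −87(ω_r−ω_c),  ω_r=0, ω_c=1
Stage 1: ω_s = 1 − (87/35)(0−1) = 122/35
  ⇒ ω_s¹/ω_c¹ = 122/35
Stage 2: N_ring = 39 + 2·24 = 87
Stage 2: 39(ω_s−ω_c) = −87(ω_r−ω_c),  ω_r=0, ω_s=1
Stage 2: 39(1−ω_c) = −87(0−ω_c)  ⇒  126ω_c = 39  ⇒  ω_c = 13/42
  ⇒ ω_c²/ω_s² = 13/42
Coupling ω_s² = ω_s¹ ⇒ overall = 122/35 × 13/42 = 793/735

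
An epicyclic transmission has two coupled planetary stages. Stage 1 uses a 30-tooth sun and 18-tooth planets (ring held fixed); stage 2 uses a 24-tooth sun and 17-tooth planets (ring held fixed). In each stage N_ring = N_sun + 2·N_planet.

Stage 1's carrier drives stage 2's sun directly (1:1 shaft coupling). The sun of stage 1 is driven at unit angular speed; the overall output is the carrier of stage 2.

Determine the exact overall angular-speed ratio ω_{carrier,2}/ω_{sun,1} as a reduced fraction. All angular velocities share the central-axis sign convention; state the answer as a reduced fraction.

Stage 1: N_ring = 30 + 2·18 = 66
Stage 1: 30(ω_s−ω_c) = −66(ω_r−ω_c),  ω_r=0, ω_s=1
Stage 1: 30(1−ω_c) = −66(0−ω_c)  ⇒  96ω_c = 30  ⇒  ω_c = 5/16
  ⇒ ω_c¹/ω_s¹ = 5/16
Stage 2: N_ring = 24 + 2·17 = 58
Stage 2: 24(ω_s−ω_c) = −58(ω_r−ω_c),  ω_r=0, ω_s=1
Stage 2: 24(1−ω_c) = −58(0−ω_c)  ⇒  82ω_c = 24  ⇒  ω_c = 12/41
  ⇒ ω_c²/ω_s² = 12/41
Coupling ω_s² = ω_c¹ ⇒ overall = 5/16 × 12/41 = 15/164

15/164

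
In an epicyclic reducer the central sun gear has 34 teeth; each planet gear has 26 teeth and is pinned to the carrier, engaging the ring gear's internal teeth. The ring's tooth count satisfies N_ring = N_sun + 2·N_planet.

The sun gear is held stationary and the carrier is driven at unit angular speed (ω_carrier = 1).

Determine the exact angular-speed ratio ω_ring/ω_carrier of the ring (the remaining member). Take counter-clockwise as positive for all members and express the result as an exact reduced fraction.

60/43

N_ring = 34 + 2·26 = 86
34(ω_s−ω_c) = −86(ω_r−ω_c),  ω_s=0, ω_c=1
ω_r = 1 − (34/86)(0−1) = 60/43
ω_r/ω_c = 60/43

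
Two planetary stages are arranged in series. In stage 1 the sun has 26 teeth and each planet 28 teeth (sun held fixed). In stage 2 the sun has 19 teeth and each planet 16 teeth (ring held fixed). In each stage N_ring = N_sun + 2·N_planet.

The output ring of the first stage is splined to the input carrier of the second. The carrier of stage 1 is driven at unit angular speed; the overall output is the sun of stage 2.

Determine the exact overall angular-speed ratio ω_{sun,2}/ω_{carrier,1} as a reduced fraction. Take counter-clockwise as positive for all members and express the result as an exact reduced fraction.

3780/779

Stage 1: N_ring = 26 + 2·28 = 82
Stage 1: 26(ω_s−ω_c) = −82(ω_r−ω_c),  ω_s=0, ω_c=1
Stage 1: ω_r = 1 − (26/82)(0−1) = 54/41
  ⇒ ω_r¹/ω_c¹ = 54/41
Stage 2: N_ring = 19 + 2·16 = 51
Stage 2: 19(ω_s−ω_c) = −51(ω_r−ω_c),  ω_r=0, ω_c=1
Stage 2: ω_s = 1 − (51/19)(0−1) = 70/19
  ⇒ ω_s²/ω_c² = 70/19
Coupling ω_c² = ω_r¹ ⇒ overall = 54/41 × 70/19 = 3780/779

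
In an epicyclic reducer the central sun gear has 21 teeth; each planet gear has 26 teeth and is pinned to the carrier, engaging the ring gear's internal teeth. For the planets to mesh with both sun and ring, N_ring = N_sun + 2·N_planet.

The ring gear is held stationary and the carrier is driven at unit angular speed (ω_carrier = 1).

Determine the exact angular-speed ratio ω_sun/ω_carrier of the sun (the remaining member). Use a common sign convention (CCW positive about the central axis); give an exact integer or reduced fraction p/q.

N_ring = 21 + 2·26 = 73
21(ω_s−ω_c) = −73(ω_r−ω_c),  ω_r=0, ω_c=1
ω_s = 1 − (73/21)(0−1) = 94/21
ω_s/ω_c = 94/21

94/21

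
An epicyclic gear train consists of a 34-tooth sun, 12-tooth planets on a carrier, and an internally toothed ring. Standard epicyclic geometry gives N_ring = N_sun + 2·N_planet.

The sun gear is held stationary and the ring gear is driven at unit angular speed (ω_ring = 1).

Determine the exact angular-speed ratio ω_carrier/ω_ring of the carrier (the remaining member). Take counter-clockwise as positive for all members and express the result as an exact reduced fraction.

N_ring = 34 + 2·12 = 58
34(ω_s−ω_c) = −58(ω_r−ω_c),  ω_s=0, ω_r=1
34(0−ω_c) = −58(1−ω_c)  ⇒  92ω_c = 58  ⇒  ω_c = 29/46
ω_c/ω_r = 29/46

29/46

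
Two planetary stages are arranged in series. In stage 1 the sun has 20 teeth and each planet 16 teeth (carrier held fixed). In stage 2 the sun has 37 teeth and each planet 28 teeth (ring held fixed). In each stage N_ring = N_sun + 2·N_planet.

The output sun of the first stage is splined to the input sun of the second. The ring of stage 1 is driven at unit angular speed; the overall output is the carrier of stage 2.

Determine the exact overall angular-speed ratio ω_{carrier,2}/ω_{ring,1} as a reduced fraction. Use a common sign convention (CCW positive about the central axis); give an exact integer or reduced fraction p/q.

Stage 1: N_ring = 20 + 2·16 = 52
Stage 1: 20(ω_s−ω_c) = −52(ω_r−ω_c),  ω_c=0, ω_r=1
Stage 1: ω_s = 0 − (52/20)(1−0) = -13/5
  ⇒ ω_s¹/ω_r¹ = -13/5
Stage 2: N_ring = 37 + 2·28 = 93
Stage 2: 37(ω_s−ω_c) = −93(ω_r−ω_c),  ω_r=0, ω_s=1
Stage 2: 37(1−ω_c) = −93(0−ω_c)  ⇒  130ω_c = 37  ⇒  ω_c = 37/130
  ⇒ ω_c²/ω_s² = 37/130
Coupling ω_s² = ω_s¹ ⇒ overall = -13/5 × 37/130 = -37/50

-37/50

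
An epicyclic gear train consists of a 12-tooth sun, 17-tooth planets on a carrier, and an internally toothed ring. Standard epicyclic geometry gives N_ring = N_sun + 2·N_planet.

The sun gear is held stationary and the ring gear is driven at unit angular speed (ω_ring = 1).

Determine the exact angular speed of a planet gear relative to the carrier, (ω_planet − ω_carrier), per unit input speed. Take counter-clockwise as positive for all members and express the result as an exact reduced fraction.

N_ring = 12 + 2·17 = 46
12(ω_s−ω_c) = −46(ω_r−ω_c),  ω_s=0, ω_r=1
12(0−ω_c) = −46(1−ω_c)  ⇒  58ω_c = 46  ⇒  ω_c = 23/29
sun–planet: 12·(0−23/29) = −17·(ω_p−ω_c)  ⇒  ω_p−ω_c = −(12/17)·(-23/29) = 276/493

276/493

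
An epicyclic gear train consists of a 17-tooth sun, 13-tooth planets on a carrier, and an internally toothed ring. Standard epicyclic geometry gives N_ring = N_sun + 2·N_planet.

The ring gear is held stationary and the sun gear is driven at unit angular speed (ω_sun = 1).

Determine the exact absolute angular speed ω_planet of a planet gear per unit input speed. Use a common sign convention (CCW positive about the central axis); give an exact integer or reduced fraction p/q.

N_ring = 17 + 2·13 = 43
17(ω_s−ω_c) = −43(ω_r−ω_c),  ω_r=0, ω_s=1
17(1−ω_c) = −43(0−ω_c)  ⇒  60ω_c = 17  ⇒  ω_c = 17/60
sun–planet: 17·(1−17/60) = −13·(ω_p−ω_c)  ⇒  ω_p−ω_c = −(17/13)·(43/60) = -731/780
ω_p = 17/60 − 731/780 = -17/26

-17/26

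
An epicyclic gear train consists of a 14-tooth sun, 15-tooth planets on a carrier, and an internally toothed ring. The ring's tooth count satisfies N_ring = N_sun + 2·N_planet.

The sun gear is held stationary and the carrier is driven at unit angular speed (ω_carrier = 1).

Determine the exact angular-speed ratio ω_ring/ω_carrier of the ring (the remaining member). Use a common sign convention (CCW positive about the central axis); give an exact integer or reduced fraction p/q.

N_ring = 14 + 2·15 = 44
14(ω_s−ω_c) = −44(ω_r−ω_c),  ω_s=0, ω_c=1
ω_r = 1 − (14/44)(0−1) = 29/22
ω_r/ω_c = 29/22

29/22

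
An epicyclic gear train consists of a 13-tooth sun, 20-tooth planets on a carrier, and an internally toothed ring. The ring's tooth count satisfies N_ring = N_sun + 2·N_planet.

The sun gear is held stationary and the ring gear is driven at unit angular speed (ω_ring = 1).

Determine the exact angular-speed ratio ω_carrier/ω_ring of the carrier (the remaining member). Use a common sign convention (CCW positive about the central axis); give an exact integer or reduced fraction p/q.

N_ring = 13 + 2·20 = 53
13(ω_s−ω_c) = −53(ω_r−ω_c),  ω_s=0, ω_r=1
13(0−ω_c) = −53(1−ω_c)  ⇒  66ω_c = 53  ⇒  ω_c = 53/66
ω_c/ω_r = 53/66

53/66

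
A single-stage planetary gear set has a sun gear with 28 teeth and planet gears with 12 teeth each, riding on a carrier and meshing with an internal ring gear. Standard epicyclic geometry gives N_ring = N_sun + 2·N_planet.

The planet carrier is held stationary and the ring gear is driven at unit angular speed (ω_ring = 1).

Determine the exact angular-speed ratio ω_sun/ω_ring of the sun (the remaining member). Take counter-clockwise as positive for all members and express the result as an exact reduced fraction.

-13/7

N_ring = 28 + 2·12 = 52
28(ω_s−ω_c) = −52(ω_r−ω_c),  ω_c=0, ω_r=1
ω_s = 0 − (52/28)(1−0) = -13/7
ω_s/ω_r = -13/7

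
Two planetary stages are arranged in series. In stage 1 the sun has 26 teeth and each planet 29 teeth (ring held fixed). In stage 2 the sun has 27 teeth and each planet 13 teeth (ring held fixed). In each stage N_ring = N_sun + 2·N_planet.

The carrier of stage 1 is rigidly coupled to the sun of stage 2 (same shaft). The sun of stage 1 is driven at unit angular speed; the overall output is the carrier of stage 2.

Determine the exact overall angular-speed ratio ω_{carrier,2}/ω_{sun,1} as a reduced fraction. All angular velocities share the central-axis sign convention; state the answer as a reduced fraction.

351/4400

Stage 1: N_ring = 26 + 2·29 = 84
Stage 1: 26(ω_s−ω_c) = −84(ω_r−ω_c),  ω_r=0, ω_s=1
Stage 1: 26(1−ω_c) = −84(0−ω_c)  ⇒  110ω_c = 26  ⇒  ω_c = 13/55
  ⇒ ω_c¹/ω_s¹ = 13/55
Stage 2: N_ring = 27 + 2·13 = 53
Stage 2: 27(ω_s−ω_c) = −53(ω_r−ω_c),  ω_r=0, ω_s=1
Stage 2: 27(1−ω_c) = −53(0−ω_c)  ⇒  80ω_c = 27  ⇒  ω_c = 27/80
  ⇒ ω_c²/ω_s² = 27/80
Coupling ω_s² = ω_c¹ ⇒ overall = 13/55 × 27/80 = 351/4400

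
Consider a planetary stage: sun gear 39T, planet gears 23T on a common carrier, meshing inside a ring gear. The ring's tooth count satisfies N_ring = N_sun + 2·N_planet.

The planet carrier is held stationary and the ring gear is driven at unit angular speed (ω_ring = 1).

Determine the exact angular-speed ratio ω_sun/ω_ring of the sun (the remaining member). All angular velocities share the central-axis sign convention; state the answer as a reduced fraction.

N_ring = 39 + 2·23 = 85
39(ω_s−ω_c) = −85(ω_r−ω_c),  ω_c=0, ω_r=1
ω_s = 0 − (85/39)(1−0) = -85/39
ω_s/ω_r = -85/39

-85/39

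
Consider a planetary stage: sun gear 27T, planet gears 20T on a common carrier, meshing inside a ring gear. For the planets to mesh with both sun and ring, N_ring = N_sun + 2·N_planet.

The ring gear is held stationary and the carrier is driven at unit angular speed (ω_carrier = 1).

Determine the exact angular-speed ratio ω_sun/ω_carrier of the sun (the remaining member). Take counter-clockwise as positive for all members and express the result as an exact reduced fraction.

N_ring = 27 + 2·20 = 67
27(ω_s−ω_c) = −67(ω_r−ω_c),  ω_r=0, ω_c=1
ω_s = 1 − (67/27)(0−1) = 94/27
ω_s/ω_c = 94/27

94/27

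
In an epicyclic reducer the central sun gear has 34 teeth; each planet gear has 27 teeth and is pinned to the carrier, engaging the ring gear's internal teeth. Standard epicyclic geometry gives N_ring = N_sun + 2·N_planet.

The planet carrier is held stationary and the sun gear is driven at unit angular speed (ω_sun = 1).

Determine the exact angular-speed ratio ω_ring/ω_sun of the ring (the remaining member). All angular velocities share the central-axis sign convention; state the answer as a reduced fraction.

N_ring = 34 + 2·27 = 88
34(ω_s−ω_c) = −88(ω_r−ω_c),  ω_c=0, ω_s=1
ω_r = 0 − (34/88)(1−0) = -17/44
ω_r/ω_s = -17/44

-17/44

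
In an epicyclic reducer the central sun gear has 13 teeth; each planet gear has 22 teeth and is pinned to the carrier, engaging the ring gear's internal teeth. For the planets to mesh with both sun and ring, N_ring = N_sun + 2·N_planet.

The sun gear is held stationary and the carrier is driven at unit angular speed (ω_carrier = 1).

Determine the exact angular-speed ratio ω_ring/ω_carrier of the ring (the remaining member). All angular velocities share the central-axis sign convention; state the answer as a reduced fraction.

N_ring = 13 + 2·22 = 57
13(ω_s−ω_c) = −57(ω_r−ω_c),  ω_s=0, ω_c=1
ω_r = 1 − (13/57)(0−1) = 70/57
ω_r/ω_c = 70/57

70/57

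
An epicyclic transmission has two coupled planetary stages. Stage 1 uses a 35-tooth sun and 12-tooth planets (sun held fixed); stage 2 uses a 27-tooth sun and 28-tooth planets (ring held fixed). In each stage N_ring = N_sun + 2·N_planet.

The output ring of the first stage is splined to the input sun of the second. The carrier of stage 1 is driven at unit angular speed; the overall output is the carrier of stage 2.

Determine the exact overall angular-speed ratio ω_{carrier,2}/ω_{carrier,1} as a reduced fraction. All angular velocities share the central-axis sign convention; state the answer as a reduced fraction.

Stage 1: N_ring = 35 + 2·12 = 59
Stage 1: 35(ω_s−ω_c) = −59(ω_r−ω_c),  ω_s=0, ω_c=1
Stage 1: ω_r = 1 − (35/59)(0−1) = 94/59
  ⇒ ω_r¹/ω_c¹ = 94/59
Stage 2: N_ring = 27 + 2·28 = 83
Stage 2: 27(ω_s−ω_c) = −83(ω_r−ω_c),  ω_r=0, ω_s=1
Stage 2: 27(1−ω_c) = −83(0−ω_c)  ⇒  110ω_c = 27  ⇒  ω_c = 27/110
  ⇒ ω_c²/ω_s² = 27/110
Coupling ω_s² = ω_r¹ ⇒ overall = 94/59 × 27/110 = 1269/3245

1269/3245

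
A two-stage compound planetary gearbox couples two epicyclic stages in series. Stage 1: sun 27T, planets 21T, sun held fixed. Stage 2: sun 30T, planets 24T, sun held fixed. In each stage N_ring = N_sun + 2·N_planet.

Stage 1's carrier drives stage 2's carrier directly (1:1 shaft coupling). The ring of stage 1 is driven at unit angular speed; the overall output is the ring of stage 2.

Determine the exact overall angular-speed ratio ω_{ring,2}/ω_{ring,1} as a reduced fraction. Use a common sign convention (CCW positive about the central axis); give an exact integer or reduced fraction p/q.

Stage 1: N_ring = 27 + 2·21 = 69
Stage 1: 27(ω_s−ω_c) = −69(ω_r−ω_c),  ω_s=0, ω_r=1
Stage 1: 27(0−ω_c) = −69(1−ω_c)  ⇒  96ω_c = 69  ⇒  ω_c = 23/32
  ⇒ ω_c¹/ω_r¹ = 23/32
Stage 2: N_ring = 30 + 2·24 = 78
Stage 2: 30(ω_s−ω_c) = −78(ω_r−ω_c),  ω_s=0, ω_c=1
Stage 2: ω_r = 1 − (30/78)(0−1) = 18/13
  ⇒ ω_r²/ω_c² = 18/13
Coupling ω_c² = ω_c¹ ⇒ overall = 23/32 × 18/13 = 207/208

207/208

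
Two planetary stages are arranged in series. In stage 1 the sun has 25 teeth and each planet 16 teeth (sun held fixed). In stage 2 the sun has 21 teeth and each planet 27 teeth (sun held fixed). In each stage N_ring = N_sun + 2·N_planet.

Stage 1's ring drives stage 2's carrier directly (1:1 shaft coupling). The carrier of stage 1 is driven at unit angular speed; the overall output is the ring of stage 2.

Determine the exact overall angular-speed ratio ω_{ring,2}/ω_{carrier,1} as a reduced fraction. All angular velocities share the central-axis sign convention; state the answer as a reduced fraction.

2624/1425

Stage 1: N_ring = 25 + 2·16 = 57
Stage 1: 25(ω_s−ω_c) = −57(ω_r−ω_c),  ω_s=0, ω_c=1
Stage 1: ω_r = 1 − (25/57)(0−1) = 82/57
  ⇒ ω_r¹/ω_c¹ = 82/57
Stage 2: N_ring = 21 + 2·27 = 75
Stage 2: 21(ω_s−ω_c) = −75(ω_r−ω_c),  ω_s=0, ω_c=1
Stage 2: ω_r = 1 − (21/75)(0−1) = 32/25
  ⇒ ω_r²/ω_c² = 32/25
Coupling ω_c² = ω_r¹ ⇒ overall = 82/57 × 32/25 = 2624/1425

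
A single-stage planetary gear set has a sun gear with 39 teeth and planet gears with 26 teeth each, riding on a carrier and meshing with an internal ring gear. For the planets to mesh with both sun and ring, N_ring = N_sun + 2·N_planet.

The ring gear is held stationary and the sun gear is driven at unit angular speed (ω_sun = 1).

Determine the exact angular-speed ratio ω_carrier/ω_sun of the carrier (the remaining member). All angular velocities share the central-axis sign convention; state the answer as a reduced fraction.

3/10

N_ring = 39 + 2·26 = 91
39(ω_s−ω_c) = −91(ω_r−ω_c),  ω_r=0, ω_s=1
39(1−ω_c) = −91(0−ω_c)  ⇒  130ω_c = 39  ⇒  ω_c = 3/10
ω_c/ω_s = 3/10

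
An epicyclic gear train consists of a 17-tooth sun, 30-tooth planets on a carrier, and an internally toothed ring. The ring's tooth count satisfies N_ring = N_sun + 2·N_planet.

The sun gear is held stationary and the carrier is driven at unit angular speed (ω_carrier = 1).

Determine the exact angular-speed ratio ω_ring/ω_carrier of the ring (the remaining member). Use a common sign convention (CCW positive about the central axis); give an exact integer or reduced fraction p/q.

N_ring = 17 + 2·30 = 77
17(ω_s−ω_c) = −77(ω_r−ω_c),  ω_s=0, ω_c=1
ω_r = 1 − (17/77)(0−1) = 94/77
ω_r/ω_c = 94/77

94/77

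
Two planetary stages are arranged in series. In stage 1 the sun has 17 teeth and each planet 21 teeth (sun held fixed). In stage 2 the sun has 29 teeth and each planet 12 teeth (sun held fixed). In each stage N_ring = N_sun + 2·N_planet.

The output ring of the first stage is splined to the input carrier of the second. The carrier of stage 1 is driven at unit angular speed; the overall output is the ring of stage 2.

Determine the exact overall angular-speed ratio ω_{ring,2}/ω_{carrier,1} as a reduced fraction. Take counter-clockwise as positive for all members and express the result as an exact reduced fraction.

Stage 1: N_ring = 17 + 2·21 = 59
Stage 1: 17(ω_s−ω_c) = −59(ω_r−ω_c),  ω_s=0, ω_c=1
Stage 1: ω_r = 1 − (17/59)(0−1) = 76/59
  ⇒ ω_r¹/ω_c¹ = 76/59
Stage 2: N_ring = 29 + 2·12 = 53
Stage 2: 29(ω_s−ω_c) = −53(ω_r−ω_c),  ω_s=0, ω_c=1
Stage 2: ω_r = 1 − (29/53)(0−1) = 82/53
  ⇒ ω_r²/ω_c² = 82/53
Coupling ω_c² = ω_r¹ ⇒ overall = 76/59 × 82/53 = 6232/3127

6232/3127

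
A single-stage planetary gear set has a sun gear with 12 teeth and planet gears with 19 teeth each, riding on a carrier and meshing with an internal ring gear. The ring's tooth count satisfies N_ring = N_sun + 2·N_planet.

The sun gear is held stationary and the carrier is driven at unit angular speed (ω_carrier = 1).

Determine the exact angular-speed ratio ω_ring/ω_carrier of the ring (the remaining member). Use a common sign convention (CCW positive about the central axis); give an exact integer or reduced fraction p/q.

31/25

N_ring = 12 + 2·19 = 50
12(ω_s−ω_c) = −50(ω_r−ω_c),  ω_s=0, ω_c=1
ω_r = 1 − (12/50)(0−1) = 31/25
ω_r/ω_c = 31/25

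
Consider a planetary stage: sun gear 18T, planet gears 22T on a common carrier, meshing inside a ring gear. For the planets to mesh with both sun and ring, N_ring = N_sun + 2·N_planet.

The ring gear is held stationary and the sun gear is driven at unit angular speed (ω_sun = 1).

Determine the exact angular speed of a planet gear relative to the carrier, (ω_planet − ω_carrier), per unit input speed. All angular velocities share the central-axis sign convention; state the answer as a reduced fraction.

N_ring = 18 + 2·22 = 62
18(ω_s−ω_c) = −62(ω_r−ω_c),  ω_r=0, ω_s=1
18(1−ω_c) = −62(0−ω_c)  ⇒  80ω_c = 18  ⇒  ω_c = 9/40
sun–planet: 18·(1−9/40) = −22·(ω_p−ω_c)  ⇒  ω_p−ω_c = −(18/22)·(31/40) = -279/440

-279/440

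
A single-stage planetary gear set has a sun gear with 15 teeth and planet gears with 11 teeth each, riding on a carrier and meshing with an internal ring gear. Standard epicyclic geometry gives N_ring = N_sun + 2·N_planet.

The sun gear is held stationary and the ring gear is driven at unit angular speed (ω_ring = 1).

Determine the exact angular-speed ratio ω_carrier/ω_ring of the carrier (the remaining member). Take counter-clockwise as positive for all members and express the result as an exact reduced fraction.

37/52

N_ring = 15 + 2·11 = 37
15(ω_s−ω_c) = −37(ω_r−ω_c),  ω_s=0, ω_r=1
15(0−ω_c) = −37(1−ω_c)  ⇒  52ω_c = 37  ⇒  ω_c = 37/52
ω_c/ω_r = 37/52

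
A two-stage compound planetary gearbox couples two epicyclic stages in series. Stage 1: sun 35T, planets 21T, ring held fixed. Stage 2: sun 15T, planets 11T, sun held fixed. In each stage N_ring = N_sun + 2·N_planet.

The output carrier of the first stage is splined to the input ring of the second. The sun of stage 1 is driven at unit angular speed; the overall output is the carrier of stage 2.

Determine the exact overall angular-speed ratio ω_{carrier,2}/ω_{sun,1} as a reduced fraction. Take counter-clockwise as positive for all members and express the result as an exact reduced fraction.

Stage 1: N_ring = 35 + 2·21 = 77
Stage 1: 35(ω_s−ω_c) = −77(ω_r−ω_c),  ω_r=0, ω_s=1
Stage 1: 35(1−ω_c) = −77(0−ω_c)  ⇒  112ω_c = 35  ⇒  ω_c = 5/16
  ⇒ ω_c¹/ω_s¹ = 5/16
Stage 2: N_ring = 15 + 2·11 = 37
Stage 2: 15(ω_s−ω_c) = −37(ω_r−ω_c),  ω_s=0, ω_r=1
Stage 2: 15(0−ω_c) = −37(1−ω_c)  ⇒  52ω_c = 37  ⇒  ω_c = 37/52
  ⇒ ω_c²/ω_r² = 37/52
Coupling ω_r² = ω_c¹ ⇒ overall = 5/16 × 37/52 = 185/832

185/832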